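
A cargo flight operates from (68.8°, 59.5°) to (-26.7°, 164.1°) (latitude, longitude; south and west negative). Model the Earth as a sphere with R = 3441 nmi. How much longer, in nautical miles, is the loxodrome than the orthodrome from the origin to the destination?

302 nmi

Great circle: cos σ = sin φ₁ sin φ₂ + cos φ₁ cos φ₂ cos Δλ,  σ = 2.0948 rad → d_gc = 7208.2 nmi
Rhumb line: Δψ = -2.1597, q = Δφ/Δψ = 0.7718, d_rh = R√(Δφ²+q²Δλ²) = 7510.0 nmi
Excess = 7510.0 − 7208.2 = 301.8 ≈ 302 nmi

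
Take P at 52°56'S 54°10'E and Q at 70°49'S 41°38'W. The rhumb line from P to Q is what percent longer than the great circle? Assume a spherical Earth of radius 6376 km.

10.2%

Great circle: σ = 0.7472 rad → d_gc = Rσ = 4764.0 km
Rhumb: Δφ = -0.3121, Δλ = -1.6720, Δψ = -0.6850, q = Δφ/Δψ = 0.4556 → d_rh = R√(Δφ²+q²Δλ²) = 5249.3 km
Excess = (5249.3 − 4764.0) / 4764.0 = 485.3 / 4764.0 = 10.19% ≈ 10.2%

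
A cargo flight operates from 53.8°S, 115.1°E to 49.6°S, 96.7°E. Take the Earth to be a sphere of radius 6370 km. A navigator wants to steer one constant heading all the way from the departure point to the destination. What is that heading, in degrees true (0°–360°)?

Δψ = ln[tan(π/4+φ₂/2)/tan(π/4+φ₁/2)] = +0.1184
Δλ = -0.3211 rad (taken the short way round)
course = atan2(Δλ, Δψ) = 290.24°

290.2°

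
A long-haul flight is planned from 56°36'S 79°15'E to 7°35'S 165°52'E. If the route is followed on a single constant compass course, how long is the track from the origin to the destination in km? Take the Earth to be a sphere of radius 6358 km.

9408 km

Rhumb course C = atan2(Δλ, Δψ) with Δψ = ln[tan(π/4+φ₂/2)/tan(π/4+φ₁/2)] = +1.0712, Δλ = +1.5117 → C = 54.68°
d = R·|Δφ| / |cos C| = 6358·0.85550 / 0.57815 = 9408 km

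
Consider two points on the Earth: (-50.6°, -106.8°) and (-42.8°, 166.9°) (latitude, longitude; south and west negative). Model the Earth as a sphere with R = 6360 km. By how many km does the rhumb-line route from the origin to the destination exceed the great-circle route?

363 km

Great circle: cos σ = sin φ₁ sin φ₂ + cos φ₁ cos φ₂ cos Δλ,  σ = 0.9823 rad → d_gc = 6247.66 km
Rhumb line: Δψ = +0.1990, q = Δφ/Δψ = 0.6841, d_rh = R√(Δφ²+q²Δλ²) = 6610.25 km
Excess = 6610.25 − 6247.66 = 362.59 ≈ 363 km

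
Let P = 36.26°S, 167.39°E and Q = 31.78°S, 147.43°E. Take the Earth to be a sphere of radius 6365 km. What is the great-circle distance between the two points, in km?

cos σ = sin φ₁ sin φ₂ + cos φ₁ cos φ₂ cos Δλ
      = sin(-36.26°)sin(-31.78°) + cos(-36.26°)cos(-31.78°)cos(-19.96°) = 0.9558
σ = 17.104° → d = Rσ = 6365·0.29853 = 1900 km

1900 km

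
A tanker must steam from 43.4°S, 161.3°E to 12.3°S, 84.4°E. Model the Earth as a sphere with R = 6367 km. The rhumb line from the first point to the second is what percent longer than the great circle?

Great circle: σ = 1.2585 rad → d_gc = Rσ = 8012.7 km
Rhumb: Δφ = +0.5428, Δλ = -1.3422, Δψ = +0.6261, q = Δφ/Δψ = 0.8670 → d_rh = R√(Δφ²+q²Δλ²) = 8175.3 km
Excess = (8175.3 − 8012.7) / 8012.7 = 162.6 / 8012.7 = 2.03% ≈ 2.0%

2.0%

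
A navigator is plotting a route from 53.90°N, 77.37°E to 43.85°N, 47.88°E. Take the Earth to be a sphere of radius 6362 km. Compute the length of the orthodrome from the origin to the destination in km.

2401 km

Haversine: a = sin²(Δφ/2)+cos φ₁ cos φ₂ sin²(Δλ/2) = 0.03520;  σ = 2·atan2(√a,√(1−a))
σ = 21.626° → d = Rσ = 6362·0.37745 = 2401 km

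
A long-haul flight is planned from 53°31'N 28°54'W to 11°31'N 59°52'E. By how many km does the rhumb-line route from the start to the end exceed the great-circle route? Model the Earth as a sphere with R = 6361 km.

Great circle: cos σ = sin φ₁ sin φ₂ + cos φ₁ cos φ₂ cos Δλ,  σ = 1.3969 rad → d_gc = 8885.4 km
Rhumb line: Δψ = -0.9075, q = Δφ/Δψ = 0.8077, d_rh = R√(Δφ²+q²Δλ²) = 9225.2 km
Excess = 9225.2 − 8885.4 = 339.8 ≈ 340 km

340 km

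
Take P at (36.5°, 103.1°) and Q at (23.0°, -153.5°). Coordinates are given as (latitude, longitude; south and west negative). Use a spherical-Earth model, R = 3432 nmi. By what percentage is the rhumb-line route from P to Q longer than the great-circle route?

4.5%

Great circle: σ = 1.5098 rad → d_gc = Rσ = 5181.7 nmi
Rhumb: Δφ = -0.2356, Δλ = +1.8047, Δψ = -0.2724, q = Δφ/Δψ = 0.8649 → d_rh = R√(Δφ²+q²Δλ²) = 5417.4 nmi
Excess = (5417.4 − 5181.7) / 5181.7 = 235.7 / 5181.7 = 4.549% ≈ 4.5%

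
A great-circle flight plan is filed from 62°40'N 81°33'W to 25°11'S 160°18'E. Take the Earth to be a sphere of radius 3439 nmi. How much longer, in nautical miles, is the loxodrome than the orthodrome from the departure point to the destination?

348 nmi

Great circle: cos σ = sin φ₁ sin φ₂ + cos φ₁ cos φ₂ cos Δλ,  σ = 2.1822 rad → d_gc = 7504.7 nmi
Rhumb line: Δψ = -1.8685, q = Δφ/Δψ = 0.8206, d_rh = R√(Δφ²+q²Δλ²) = 7853.0 nmi
Excess = 7853.0 − 7504.7 = 348.3 ≈ 348 nmi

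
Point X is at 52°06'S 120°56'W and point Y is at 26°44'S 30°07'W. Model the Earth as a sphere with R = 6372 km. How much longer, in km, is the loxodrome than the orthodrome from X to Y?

Great circle: cos σ = sin φ₁ sin φ₂ + cos φ₁ cos φ₂ cos Δλ,  σ = 1.2163 rad → d_gc = 7750.1 km
Rhumb line: Δψ = +0.5845, q = Δφ/Δψ = 0.7575, d_rh = R√(Δφ²+q²Δλ²) = 8153.8 km
Excess = 8153.8 − 7750.1 = 403.7 ≈ 404 km

404 km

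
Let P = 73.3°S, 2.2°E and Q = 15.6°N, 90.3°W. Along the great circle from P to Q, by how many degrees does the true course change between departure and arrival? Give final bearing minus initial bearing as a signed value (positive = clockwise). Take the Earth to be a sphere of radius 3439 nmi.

+70.5°

At departure: θ₁ = atan2(sin Δλ cos φ₂, cos φ₁ sin φ₂ − sin φ₁ cos φ₂ cos Δλ) = 272.20°
At arrival: θ₂ = atan2(sin Δλ cos φ₁, −cos φ₂ sin φ₁ + sin φ₂ cos φ₁ cos Δλ) = 342.65°
Δθ = θ₂ − θ₁ = +70.5°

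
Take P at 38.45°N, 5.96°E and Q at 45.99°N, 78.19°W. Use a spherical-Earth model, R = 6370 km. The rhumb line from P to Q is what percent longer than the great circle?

Great circle: σ = 1.0441 rad → d_gc = Rσ = 6650.8 km
Rhumb: Δφ = +0.1316, Δλ = -1.4687, Δψ = +0.1780, q = Δφ/Δψ = 0.7392 → d_rh = R√(Δφ²+q²Δλ²) = 6965.8 km
Excess = (6965.8 − 6650.8) / 6650.8 = 315.0 / 6650.8 = 4.74% ≈ 4.7%

4.7%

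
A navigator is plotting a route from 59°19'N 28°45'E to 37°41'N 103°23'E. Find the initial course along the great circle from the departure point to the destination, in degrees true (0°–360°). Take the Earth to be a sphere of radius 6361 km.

80.2°

θ = atan2( sin Δλ·cos φ₂ ,  cos φ₁ sin φ₂ − sin φ₁ cos φ₂ cos Δλ )
  = atan2(+0.7631, +0.1316) = 80.22°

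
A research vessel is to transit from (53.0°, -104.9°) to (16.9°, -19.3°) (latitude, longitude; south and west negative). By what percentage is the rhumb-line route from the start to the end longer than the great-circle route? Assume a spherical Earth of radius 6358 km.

3.9%

Great circle: σ = 1.2908 rad → d_gc = Rσ = 8207.0 km
Rhumb: Δφ = -0.6301, Δλ = +1.4940, Δψ = -0.7955, q = Δφ/Δψ = 0.7920 → d_rh = R√(Δφ²+q²Δλ²) = 8523.5 km
Excess = (8523.5 − 8207.0) / 8207.0 = 316.5 / 8207.0 = 3.86% ≈ 3.9%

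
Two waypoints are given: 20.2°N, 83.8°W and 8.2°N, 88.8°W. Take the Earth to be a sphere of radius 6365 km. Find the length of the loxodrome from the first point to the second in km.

Rhumb course C = atan2(Δλ, Δψ) with Δψ = ln[tan(π/4+φ₂/2)/tan(π/4+φ₁/2)] = -0.2165, Δλ = -0.0873 → C = 201.95°
d = R·|Δφ| / |cos C| = 6365·0.20944 / 0.92748 = 1437 km

1437 km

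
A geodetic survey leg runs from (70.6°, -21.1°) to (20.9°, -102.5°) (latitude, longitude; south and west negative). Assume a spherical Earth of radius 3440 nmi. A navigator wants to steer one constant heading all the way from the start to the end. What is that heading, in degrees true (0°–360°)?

225.6°

Δψ = ln[tan(π/4+φ₂/2)/tan(π/4+φ₁/2)] = -1.3933
Δλ = -1.4207 rad (taken the short way round)
course = atan2(Δλ, Δψ) = 225.56°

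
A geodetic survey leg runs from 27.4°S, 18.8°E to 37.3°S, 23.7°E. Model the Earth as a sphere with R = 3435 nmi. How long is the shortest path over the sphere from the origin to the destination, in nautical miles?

643 nmi

cos σ = sin φ₁ sin φ₂ + cos φ₁ cos φ₂ cos Δλ
      = sin(-27.40°)sin(-37.30°) + cos(-27.40°)cos(-37.30°)cos(4.90°) = 0.9825
σ = 10.726° → d = Rσ = 3435·0.18721 = 643 nmi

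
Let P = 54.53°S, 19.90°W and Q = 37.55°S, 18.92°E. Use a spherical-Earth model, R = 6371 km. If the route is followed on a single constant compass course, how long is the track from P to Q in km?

3512 km

Rhumb course C = atan2(Δλ, Δψ) with Δψ = ln[tan(π/4+φ₂/2)/tan(π/4+φ₁/2)] = +0.4320, Δλ = +0.6775 → C = 57.48°
d = R·|Δφ| / |cos C| = 6371·0.29636 / 0.53759 = 3512 km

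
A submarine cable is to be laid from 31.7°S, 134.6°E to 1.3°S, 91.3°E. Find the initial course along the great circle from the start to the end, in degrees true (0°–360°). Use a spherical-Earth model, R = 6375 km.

297.9°

N = sin Δλ·cos φ₂ = -0.6856;  D = cos φ₁ sin φ₂ − sin φ₁ cos φ₂ cos Δλ = +0.3630
initial course = atan2(N, D) = 297.90°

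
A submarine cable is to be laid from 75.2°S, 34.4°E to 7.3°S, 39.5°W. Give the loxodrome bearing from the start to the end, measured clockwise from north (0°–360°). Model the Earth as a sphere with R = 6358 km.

326.0°

Meridional parts: M(φ₁)=-2.0412, M(φ₂)=-0.1278 → ΔM = +1.9134;  Δλ = -1.2898 rad
tan C = Δλ / ΔM = -0.6741 → C = 326.02°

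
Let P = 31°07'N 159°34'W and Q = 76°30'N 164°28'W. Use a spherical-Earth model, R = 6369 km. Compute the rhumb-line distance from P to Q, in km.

5052 km

Δψ = ln[tan(π/4+φ₂/2)/tan(π/4+φ₁/2)] = +1.5621;  Δφ = +0.7921 rad,  Δλ = -0.0855 rad
q = Δφ/Δψ = 0.5071
d = R·√(Δφ² + q²Δλ²) = 6369·0.79327 = 5052 km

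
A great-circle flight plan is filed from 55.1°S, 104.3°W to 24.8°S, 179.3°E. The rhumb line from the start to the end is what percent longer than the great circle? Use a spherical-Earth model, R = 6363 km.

Great circle: σ = 1.0859 rad → d_gc = Rσ = 6909.4 km
Rhumb: Δφ = +0.5288, Δλ = -1.3334, Δψ = +0.7103, q = Δφ/Δψ = 0.7446 → d_rh = R√(Δφ²+q²Δλ²) = 7157.7 km
Excess = (7157.7 − 6909.4) / 6909.4 = 248.3 / 6909.4 = 3.59% ≈ 3.6%

3.6%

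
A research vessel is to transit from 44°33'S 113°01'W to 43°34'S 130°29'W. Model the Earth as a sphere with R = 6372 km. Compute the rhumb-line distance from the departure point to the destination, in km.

1400 km

Δψ = ln[tan(π/4+φ₂/2)/tan(π/4+φ₁/2)] = +0.0239;  Δφ = +0.0172 rad,  Δλ = -0.3049 rad
q = Δφ/Δψ = 0.7186
d = R·√(Δφ² + q²Δλ²) = 6372·0.21974 = 1400 km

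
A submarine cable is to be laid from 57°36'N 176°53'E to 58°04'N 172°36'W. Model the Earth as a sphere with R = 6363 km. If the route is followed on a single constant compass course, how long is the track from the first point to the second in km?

624 km

Δψ = ln[tan(π/4+φ₂/2)/tan(π/4+φ₁/2)] = +0.0153;  Δφ = +0.0081 rad,  Δλ = +0.1836 rad
q = Δφ/Δψ = 0.5324
d = R·√(Δφ² + q²Δλ²) = 6363·0.09806 = 624 km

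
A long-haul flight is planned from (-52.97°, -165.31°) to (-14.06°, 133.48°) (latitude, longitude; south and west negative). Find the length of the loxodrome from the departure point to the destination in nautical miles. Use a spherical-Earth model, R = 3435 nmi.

Rhumb course C = atan2(Δλ, Δψ) with Δψ = ln[tan(π/4+φ₂/2)/tan(π/4+φ₁/2)] = +0.8461, Δλ = -1.0683 → C = 308.38°
d = R·|Δφ| / |cos C| = 3435·0.67911 / 0.62085 = 3757 nmi

3757 nmi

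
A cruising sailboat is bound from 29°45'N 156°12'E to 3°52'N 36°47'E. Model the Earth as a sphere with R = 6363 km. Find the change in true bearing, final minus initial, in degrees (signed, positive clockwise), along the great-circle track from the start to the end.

-53.9°

At departure: θ₁ = atan2(sin Δλ cos φ₂, cos φ₁ sin φ₂ − sin φ₁ cos φ₂ cos Δλ) = 289.14°
At arrival: θ₂ = atan2(sin Δλ cos φ₁, −cos φ₂ sin φ₁ + sin φ₂ cos φ₁ cos Δλ) = 235.29°
Δθ = θ₂ − θ₁ = -53.9°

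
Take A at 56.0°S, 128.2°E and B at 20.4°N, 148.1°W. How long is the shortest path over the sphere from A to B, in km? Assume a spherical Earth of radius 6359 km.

Haversine: a = sin²(Δφ/2)+cos φ₁ cos φ₂ sin²(Δλ/2) = 0.61573;  σ = 2·atan2(√a,√(1−a))
σ = 103.383° → d = Rσ = 6359·1.80438 = 11474 km

11474 km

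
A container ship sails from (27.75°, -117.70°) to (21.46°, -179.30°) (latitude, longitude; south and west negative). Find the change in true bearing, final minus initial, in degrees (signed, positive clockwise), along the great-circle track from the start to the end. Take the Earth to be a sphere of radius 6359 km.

At departure: θ₁ = atan2(sin Δλ cos φ₂, cos φ₁ sin φ₂ − sin φ₁ cos φ₂ cos Δλ) = 278.18°
At arrival: θ₂ = atan2(sin Δλ cos φ₁, −cos φ₂ sin φ₁ + sin φ₂ cos φ₁ cos Δλ) = 250.26°
Δθ = θ₂ − θ₁ = -27.9°

-27.9°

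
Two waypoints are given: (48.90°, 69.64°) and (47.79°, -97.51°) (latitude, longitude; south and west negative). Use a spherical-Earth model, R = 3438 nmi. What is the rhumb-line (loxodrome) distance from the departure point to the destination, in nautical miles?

6666 nmi

Δψ = ln[tan(π/4+φ₂/2)/tan(π/4+φ₁/2)] = -0.0291;  Δφ = -0.0194 rad,  Δλ = -2.9173 rad
q = Δφ/Δψ = 0.6646
d = R·√(Δφ² + q²Δλ²) = 3438·1.93897 = 6666 nmi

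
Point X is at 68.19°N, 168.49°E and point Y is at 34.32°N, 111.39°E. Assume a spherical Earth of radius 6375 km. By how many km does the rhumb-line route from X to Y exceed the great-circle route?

Great circle: cos σ = sin φ₁ sin φ₂ + cos φ₁ cos φ₂ cos Δλ,  σ = 0.8091 rad → d_gc = 5158.2 km
Rhumb line: Δψ = -1.0084, q = Δφ/Δψ = 0.5862, d_rh = R√(Δφ²+q²Δλ²) = 5298.3 km
Excess = 5298.3 − 5158.2 = 140.1 ≈ 140 km

140 km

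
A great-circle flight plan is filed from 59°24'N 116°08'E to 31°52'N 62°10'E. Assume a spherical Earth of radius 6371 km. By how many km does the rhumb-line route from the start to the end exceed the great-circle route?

102 km

Great circle: cos σ = sin φ₁ sin φ₂ + cos φ₁ cos φ₂ cos Δλ,  σ = 0.7831 rad → d_gc = 4989.1 km
Rhumb line: Δψ = -0.7089, q = Δφ/Δψ = 0.6779, d_rh = R√(Δφ²+q²Δλ²) = 5091.2 km
Excess = 5091.2 − 4989.1 = 102.1 ≈ 102 km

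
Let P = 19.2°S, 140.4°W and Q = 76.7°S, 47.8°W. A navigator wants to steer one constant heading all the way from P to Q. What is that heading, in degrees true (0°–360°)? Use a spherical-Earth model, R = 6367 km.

Meridional parts: M(φ₁)=-0.3416, M(φ₂)=-2.1491 → ΔM = -1.8075;  Δλ = +1.6162 rad
tan C = Δλ / ΔM = -0.8941 → C = 138.20°

138.2°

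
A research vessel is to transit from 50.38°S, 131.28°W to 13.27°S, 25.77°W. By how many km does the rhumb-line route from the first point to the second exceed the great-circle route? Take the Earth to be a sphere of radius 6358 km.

Great circle: cos σ = sin φ₁ sin φ₂ + cos φ₁ cos φ₂ cos Δλ,  σ = 1.5600 rad → d_gc = 9918.2 km
Rhumb line: Δψ = +0.7873, q = Δφ/Δψ = 0.8226, d_rh = R√(Δφ²+q²Δλ²) = 10475.0 km
Excess = 10475.0 − 9918.2 = 556.8 ≈ 557 km

557 km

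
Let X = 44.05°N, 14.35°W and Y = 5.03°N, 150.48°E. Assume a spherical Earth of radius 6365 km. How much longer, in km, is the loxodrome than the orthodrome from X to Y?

2424 km

Great circle: cos σ = sin φ₁ sin φ₂ + cos φ₁ cos φ₂ cos Δλ,  σ = 2.2524 rad → d_gc = 14336.7 km
Rhumb line: Δψ = -0.7702, q = Δφ/Δψ = 0.8842, d_rh = R√(Δφ²+q²Δλ²) = 16760.9 km
Excess = 16760.9 − 14336.7 = 2424.2 ≈ 2424 km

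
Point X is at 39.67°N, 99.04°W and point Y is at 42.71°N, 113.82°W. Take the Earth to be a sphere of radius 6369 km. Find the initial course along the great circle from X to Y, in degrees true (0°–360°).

290.1°

θ = atan2( sin Δλ·cos φ₂ ,  cos φ₁ sin φ₂ − sin φ₁ cos φ₂ cos Δλ )
  = atan2(-0.1875, +0.0686) = 290.09°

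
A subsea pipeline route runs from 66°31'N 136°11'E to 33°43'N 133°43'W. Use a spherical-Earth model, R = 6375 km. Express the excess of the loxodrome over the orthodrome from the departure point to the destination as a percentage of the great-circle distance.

Great circle: σ = 1.0373 rad → d_gc = Rσ = 6612.9 km
Rhumb: Δφ = -0.5725, Δλ = +1.5725, Δψ = -0.9452, q = Δφ/Δψ = 0.6056 → d_rh = R√(Δφ²+q²Δλ²) = 7083.8 km
Excess = (7083.8 − 6612.9) / 6612.9 = 470.9 / 6612.9 = 7.12% ≈ 7.1%

7.1%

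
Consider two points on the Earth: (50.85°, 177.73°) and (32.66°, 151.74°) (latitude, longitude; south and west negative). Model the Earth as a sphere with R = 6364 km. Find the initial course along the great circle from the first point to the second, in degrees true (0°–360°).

236.3°

N = sin Δλ·cos φ₂ = -0.3689;  D = cos φ₁ sin φ₂ − sin φ₁ cos φ₂ cos Δλ = -0.2461
initial course = atan2(N, D) = 236.29°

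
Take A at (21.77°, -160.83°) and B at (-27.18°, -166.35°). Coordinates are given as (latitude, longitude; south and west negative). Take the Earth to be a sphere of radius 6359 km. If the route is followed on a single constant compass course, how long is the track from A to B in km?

5465 km

Rhumb course C = atan2(Δλ, Δψ) with Δψ = ln[tan(π/4+φ₂/2)/tan(π/4+φ₁/2)] = -0.8827, Δλ = -0.0963 → C = 186.23°
d = R·|Δφ| / |cos C| = 6359·0.85434 / 0.99410 = 5465 km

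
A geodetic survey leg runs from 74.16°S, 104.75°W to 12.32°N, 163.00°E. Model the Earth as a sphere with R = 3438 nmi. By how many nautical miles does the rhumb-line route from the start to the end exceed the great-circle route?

Great circle: cos σ = sin φ₁ sin φ₂ + cos φ₁ cos φ₂ cos Δλ,  σ = 1.7882 rad → d_gc = 6147.98 nmi
Rhumb line: Δψ = +2.1891, q = Δφ/Δψ = 0.6895, d_rh = R√(Δφ²+q²Δλ²) = 6441.55 nmi
Excess = 6441.55 − 6147.98 = 293.57 ≈ 294 nmi

294 nmi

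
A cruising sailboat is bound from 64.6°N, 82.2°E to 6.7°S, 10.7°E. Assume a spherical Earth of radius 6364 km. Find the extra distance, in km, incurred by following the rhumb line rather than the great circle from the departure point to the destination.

Great circle: cos σ = sin φ₁ sin φ₂ + cos φ₁ cos φ₂ cos Δλ,  σ = 1.5410 rad → d_gc = 9807.0 km
Rhumb line: Δψ = -1.6073, q = Δφ/Δψ = 0.7742, d_rh = R√(Δφ²+q²Δλ²) = 10026.3 km
Excess = 10026.3 − 9807.0 = 219.3 ≈ 219 km

219 km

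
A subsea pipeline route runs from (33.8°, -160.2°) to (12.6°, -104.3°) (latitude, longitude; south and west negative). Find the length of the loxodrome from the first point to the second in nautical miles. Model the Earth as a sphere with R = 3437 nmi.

Δψ = ln[tan(π/4+φ₂/2)/tan(π/4+φ₁/2)] = -0.4057;  Δφ = -0.3700 rad,  Δλ = +0.9756 rad
q = Δφ/Δψ = 0.9119
d = R·√(Δφ² + q²Δλ²) = 3437·0.96358 = 3312 nmi

3312 nmi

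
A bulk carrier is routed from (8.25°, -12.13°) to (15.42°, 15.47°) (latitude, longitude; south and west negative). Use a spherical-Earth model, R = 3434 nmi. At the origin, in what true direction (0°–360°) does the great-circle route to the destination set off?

θ = atan2( sin Δλ·cos φ₂ ,  cos φ₁ sin φ₂ − sin φ₁ cos φ₂ cos Δλ )
  = atan2(+0.4466, +0.1406) = 72.53°

72.5°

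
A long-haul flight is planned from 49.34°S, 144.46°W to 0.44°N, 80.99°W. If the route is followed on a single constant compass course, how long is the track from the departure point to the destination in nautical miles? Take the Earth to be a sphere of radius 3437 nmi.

Rhumb course C = atan2(Δλ, Δψ) with Δψ = ln[tan(π/4+φ₂/2)/tan(π/4+φ₁/2)] = +1.0006, Δλ = +1.1078 → C = 47.91°
d = R·|Δφ| / |cos C| = 3437·0.86882 / 0.67029 = 4455 nmi

4455 nmi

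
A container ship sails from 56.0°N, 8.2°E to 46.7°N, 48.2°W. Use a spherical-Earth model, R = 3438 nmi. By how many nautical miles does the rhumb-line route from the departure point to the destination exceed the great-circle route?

Great circle: cos σ = sin φ₁ sin φ₂ + cos φ₁ cos φ₂ cos Δλ,  σ = 0.6171 rad → d_gc = 2121.5 nmi
Rhumb line: Δψ = -0.2611, q = Δφ/Δψ = 0.6217, d_rh = R√(Δφ²+q²Δλ²) = 2176.8 nmi
Excess = 2176.8 − 2121.5 = 55.3 ≈ 55 nmi

55 nmi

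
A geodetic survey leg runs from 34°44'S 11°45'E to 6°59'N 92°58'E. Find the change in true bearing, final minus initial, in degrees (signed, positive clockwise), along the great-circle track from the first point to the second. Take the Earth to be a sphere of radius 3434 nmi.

-24.8°

At departure: θ₁ = atan2(sin Δλ cos φ₂, cos φ₁ sin φ₂ − sin φ₁ cos φ₂ cos Δλ) = 79.25°
At arrival: θ₂ = atan2(sin Δλ cos φ₁, −cos φ₂ sin φ₁ + sin φ₂ cos φ₁ cos Δλ) = 54.43°
Δθ = θ₂ − θ₁ = -24.8°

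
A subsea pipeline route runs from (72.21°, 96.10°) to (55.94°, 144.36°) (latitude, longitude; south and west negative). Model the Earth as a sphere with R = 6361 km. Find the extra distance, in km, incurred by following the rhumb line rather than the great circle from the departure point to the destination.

69 km

Great circle: cos σ = sin φ₁ sin φ₂ + cos φ₁ cos φ₂ cos Δλ,  σ = 0.4447 rad → d_gc = 2828.5 km
Rhumb line: Δψ = -0.6715, q = Δφ/Δψ = 0.4229, d_rh = R√(Δφ²+q²Δλ²) = 2897.7 km
Excess = 2897.7 − 2828.5 = 69.2 ≈ 69 km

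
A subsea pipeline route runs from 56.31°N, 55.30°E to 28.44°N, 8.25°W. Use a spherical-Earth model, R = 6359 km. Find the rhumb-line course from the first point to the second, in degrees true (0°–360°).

Δψ = ln[tan(π/4+φ₂/2)/tan(π/4+φ₁/2)] = -0.6767
Δλ = -1.1092 rad (taken the short way round)
course = atan2(Δλ, Δψ) = 238.61°

238.6°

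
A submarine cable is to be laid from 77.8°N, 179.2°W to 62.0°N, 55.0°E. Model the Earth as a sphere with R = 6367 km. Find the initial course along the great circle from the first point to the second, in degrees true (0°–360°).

320.1°

θ = atan2( sin Δλ·cos φ₂ ,  cos φ₁ sin φ₂ − sin φ₁ cos φ₂ cos Δλ )
  = atan2(-0.3808, +0.4550) = 320.08°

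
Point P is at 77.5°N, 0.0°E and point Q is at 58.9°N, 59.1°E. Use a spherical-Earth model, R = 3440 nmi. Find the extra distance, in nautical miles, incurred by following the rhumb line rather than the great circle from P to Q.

62 nmi

Great circle: cos σ = sin φ₁ sin φ₂ + cos φ₁ cos φ₂ cos Δλ,  σ = 0.4660 rad → d_gc = 1603.0 nmi
Rhumb line: Δψ = -0.9325, q = Δφ/Δψ = 0.3481, d_rh = R√(Δφ²+q²Δλ²) = 1665.2 nmi
Excess = 1665.2 − 1603.0 = 62.2 ≈ 62 nmi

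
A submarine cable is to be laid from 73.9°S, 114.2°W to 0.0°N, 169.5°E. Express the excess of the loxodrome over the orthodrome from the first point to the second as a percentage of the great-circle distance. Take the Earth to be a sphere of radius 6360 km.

3.7%

Great circle: σ = 1.5051 rad → d_gc = Rσ = 9572.2 km
Rhumb: Δφ = +1.2898, Δλ = -1.3317, Δψ = +1.9559, q = Δφ/Δψ = 0.6594 → d_rh = R√(Δφ²+q²Δλ²) = 9923.9 km
Excess = (9923.9 − 9572.2) / 9572.2 = 351.7 / 9572.2 = 3.67% ≈ 3.7%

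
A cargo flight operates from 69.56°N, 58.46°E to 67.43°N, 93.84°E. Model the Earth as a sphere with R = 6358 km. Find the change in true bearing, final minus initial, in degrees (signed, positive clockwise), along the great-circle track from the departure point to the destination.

Initial bearing θ₁ = atan2(sin Δλ cos φ₂, cos φ₁ sin φ₂ − sin φ₁ cos φ₂ cos Δλ) = 82.50°
Final bearing θ₂ = (initial bearing from the destination back to the start) + 180° = 115.56°
Δθ = θ₂ − θ₁ = +33.1°

+33.1°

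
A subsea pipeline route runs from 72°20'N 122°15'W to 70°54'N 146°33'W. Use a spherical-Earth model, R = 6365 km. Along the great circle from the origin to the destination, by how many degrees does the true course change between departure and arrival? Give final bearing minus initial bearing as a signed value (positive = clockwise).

Initial bearing θ₁ = atan2(sin Δλ cos φ₂, cos φ₁ sin φ₂ − sin φ₁ cos φ₂ cos Δλ) = 271.11°
Final bearing θ₂ = (initial bearing from the destination back to the start) + 180° = 248.01°
Δθ = θ₂ − θ₁ = -23.1°

-23.1°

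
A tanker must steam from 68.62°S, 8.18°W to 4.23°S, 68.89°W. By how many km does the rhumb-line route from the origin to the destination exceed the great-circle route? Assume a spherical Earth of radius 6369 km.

178 km

Great circle: cos σ = sin φ₁ sin φ₂ + cos φ₁ cos φ₂ cos Δλ,  σ = 1.3217 rad → d_gc = 8417.8 km
Rhumb line: Δψ = +1.5933, q = Δφ/Δψ = 0.7053, d_rh = R√(Δφ²+q²Δλ²) = 8595.8 km
Excess = 8595.8 − 8417.8 = 178.0 ≈ 178 km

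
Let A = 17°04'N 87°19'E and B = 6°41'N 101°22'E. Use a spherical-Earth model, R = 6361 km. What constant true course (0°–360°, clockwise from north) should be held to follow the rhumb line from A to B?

Δψ = ln[tan(π/4+φ₂/2)/tan(π/4+φ₁/2)] = -0.1855
Δλ = +0.2452 rad (taken the short way round)
course = atan2(Δλ, Δψ) = 127.10°

127.1°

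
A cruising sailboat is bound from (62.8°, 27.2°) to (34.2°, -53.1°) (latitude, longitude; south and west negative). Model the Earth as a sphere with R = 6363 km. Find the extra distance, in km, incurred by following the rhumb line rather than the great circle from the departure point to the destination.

Great circle: cos σ = sin φ₁ sin φ₂ + cos φ₁ cos φ₂ cos Δλ,  σ = 0.9720 rad → d_gc = 6185.0 km
Rhumb line: Δψ = -0.7833, q = Δφ/Δψ = 0.6373, d_rh = R√(Δφ²+q²Δλ²) = 6510.6 km
Excess = 6510.6 − 6185.0 = 325.6 ≈ 326 km

326 km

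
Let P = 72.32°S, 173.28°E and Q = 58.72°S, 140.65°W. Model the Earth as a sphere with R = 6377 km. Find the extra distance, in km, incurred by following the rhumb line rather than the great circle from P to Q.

Great circle: cos σ = sin φ₁ sin φ₂ + cos φ₁ cos φ₂ cos Δλ,  σ = 0.3932 rad → d_gc = 2507.7 km
Rhumb line: Δψ = +0.5878, q = Δφ/Δψ = 0.4038, d_rh = R√(Δφ²+q²Δλ²) = 2564.8 km
Excess = 2564.8 − 2507.7 = 57.1 ≈ 57 km

57 km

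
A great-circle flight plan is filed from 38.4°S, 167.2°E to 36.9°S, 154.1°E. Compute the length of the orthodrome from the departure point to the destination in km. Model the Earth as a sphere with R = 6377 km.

1165 km

Haversine: a = sin²(Δφ/2)+cos φ₁ cos φ₂ sin²(Δλ/2) = 0.00833;  σ = 2·atan2(√a,√(1−a))
σ = 10.471° → d = Rσ = 6377·0.18275 = 1165 km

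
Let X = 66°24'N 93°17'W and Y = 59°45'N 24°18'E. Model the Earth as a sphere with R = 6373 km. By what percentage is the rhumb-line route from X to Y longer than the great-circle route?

Great circle: σ = 0.7979 rad → d_gc = Rσ = 5085.1 km
Rhumb: Δφ = -0.1161, Δλ = +2.0522, Δψ = -0.2576, q = Δφ/Δψ = 0.4506 → d_rh = R√(Δφ²+q²Δλ²) = 5939.4 km
Excess = (5939.4 − 5085.1) / 5085.1 = 854.3 / 5085.1 = 16.80% ≈ 16.8%

16.8%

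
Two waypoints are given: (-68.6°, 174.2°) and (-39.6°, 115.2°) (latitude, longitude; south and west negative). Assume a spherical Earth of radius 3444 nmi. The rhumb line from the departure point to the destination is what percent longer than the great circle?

Great circle: σ = 0.7403 rad → d_gc = Rσ = 2549.5 nmi
Rhumb: Δφ = +0.5061, Δλ = -1.0297, Δψ = +0.9124, q = Δφ/Δψ = 0.5547 → d_rh = R√(Δφ²+q²Δλ²) = 2628.5 nmi
Excess = (2628.5 − 2549.5) / 2549.5 = 79.0 / 2549.5 = 3.10% ≈ 3.1%

3.1%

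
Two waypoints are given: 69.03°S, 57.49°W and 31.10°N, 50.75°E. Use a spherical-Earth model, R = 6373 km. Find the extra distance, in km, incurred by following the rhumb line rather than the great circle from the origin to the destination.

580 km

Great circle: cos σ = sin φ₁ sin φ₂ + cos φ₁ cos φ₂ cos Δλ,  σ = 2.1874 rad → d_gc = 13940.1 km
Rhumb line: Δψ = +2.2586, q = Δφ/Δψ = 0.7737, d_rh = R√(Δφ²+q²Δλ²) = 14519.7 km
Excess = 14519.7 − 13940.1 = 579.6 ≈ 580 km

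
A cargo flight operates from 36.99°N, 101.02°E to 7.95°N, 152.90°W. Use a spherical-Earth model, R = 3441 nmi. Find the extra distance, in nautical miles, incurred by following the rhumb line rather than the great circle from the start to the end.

184 nmi

Great circle: cos σ = sin φ₁ sin φ₂ + cos φ₁ cos φ₂ cos Δλ,  σ = 1.7071 rad → d_gc = 5874.2 nmi
Rhumb line: Δψ = -0.5566, q = Δφ/Δψ = 0.9107, d_rh = R√(Δφ²+q²Δλ²) = 6058.1 nmi
Excess = 6058.1 − 5874.2 = 183.9 ≈ 184 nmi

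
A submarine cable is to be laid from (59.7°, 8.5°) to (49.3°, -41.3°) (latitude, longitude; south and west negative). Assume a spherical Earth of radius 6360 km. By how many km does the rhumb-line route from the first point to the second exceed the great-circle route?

Great circle: cos σ = sin φ₁ sin φ₂ + cos φ₁ cos φ₂ cos Δλ,  σ = 0.5218 rad → d_gc = 3318.6 km
Rhumb line: Δψ = -0.3147, q = Δφ/Δψ = 0.5767, d_rh = R√(Δφ²+q²Δλ²) = 3390.8 km
Excess = 3390.8 − 3318.6 = 72.2 ≈ 72 km

72 km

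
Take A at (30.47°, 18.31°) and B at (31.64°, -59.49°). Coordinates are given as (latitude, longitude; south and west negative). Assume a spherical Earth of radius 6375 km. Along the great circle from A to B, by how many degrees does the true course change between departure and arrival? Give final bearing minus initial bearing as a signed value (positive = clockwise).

At departure: θ₁ = atan2(sin Δλ cos φ₂, cos φ₁ sin φ₂ − sin φ₁ cos φ₂ cos Δλ) = 293.45°
At arrival: θ₂ = atan2(sin Δλ cos φ₁, −cos φ₂ sin φ₁ + sin φ₂ cos φ₁ cos Δλ) = 248.25°
Δθ = θ₂ − θ₁ = -45.2°

-45.2°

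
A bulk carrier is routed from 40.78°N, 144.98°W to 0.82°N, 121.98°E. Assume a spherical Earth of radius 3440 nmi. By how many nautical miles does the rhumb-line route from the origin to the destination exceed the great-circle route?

Great circle: cos σ = sin φ₁ sin φ₂ + cos φ₁ cos φ₂ cos Δλ,  σ = 1.6016 rad → d_gc = 5509.5 nmi
Rhumb line: Δψ = -0.7665, q = Δφ/Δψ = 0.9099, d_rh = R√(Δφ²+q²Δλ²) = 5620.7 nmi
Excess = 5620.7 − 5509.5 = 111.2 ≈ 111 nmi

111 nmi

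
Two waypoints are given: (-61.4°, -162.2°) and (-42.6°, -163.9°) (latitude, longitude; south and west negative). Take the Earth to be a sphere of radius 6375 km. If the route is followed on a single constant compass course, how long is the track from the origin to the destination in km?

Rhumb course C = atan2(Δλ, Δψ) with Δψ = ln[tan(π/4+φ₂/2)/tan(π/4+φ₁/2)] = +0.5436, Δλ = -0.0297 → C = 356.88°
d = R·|Δφ| / |cos C| = 6375·0.32812 / 0.99851 = 2095 km

2095 km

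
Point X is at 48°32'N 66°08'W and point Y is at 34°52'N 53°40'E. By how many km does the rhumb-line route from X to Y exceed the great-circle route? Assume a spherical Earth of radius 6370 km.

Great circle: cos σ = sin φ₁ sin φ₂ + cos φ₁ cos φ₂ cos Δλ,  σ = 1.4118 rad → d_gc = 8992.9 km
Rhumb line: Δψ = -0.3215, q = Δφ/Δψ = 0.7420, d_rh = R√(Δφ²+q²Δλ²) = 9999.3 km
Excess = 9999.3 − 8992.9 = 1006.4 ≈ 1006 km

1006 km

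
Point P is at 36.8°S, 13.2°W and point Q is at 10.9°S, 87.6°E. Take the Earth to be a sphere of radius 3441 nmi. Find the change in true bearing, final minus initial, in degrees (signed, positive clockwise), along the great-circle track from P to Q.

At departure: θ₁ = atan2(sin Δλ cos φ₂, cos φ₁ sin φ₂ − sin φ₁ cos φ₂ cos Δλ) = 105.18°
At arrival: θ₂ = atan2(sin Δλ cos φ₁, −cos φ₂ sin φ₁ + sin φ₂ cos φ₁ cos Δλ) = 51.91°
Δθ = θ₂ − θ₁ = -53.3°

-53.3°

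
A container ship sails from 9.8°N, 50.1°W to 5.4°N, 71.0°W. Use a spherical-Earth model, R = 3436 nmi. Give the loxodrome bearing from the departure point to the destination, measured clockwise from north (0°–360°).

258.0°

Meridional parts: M(φ₁)=+0.1719, M(φ₂)=+0.0944 → ΔM = -0.0775;  Δλ = -0.3648 rad
tan C = Δλ / ΔM = +4.7071 → C = 258.01°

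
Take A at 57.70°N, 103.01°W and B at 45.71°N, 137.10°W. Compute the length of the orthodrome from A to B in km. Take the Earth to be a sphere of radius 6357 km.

Haversine: a = sin²(Δφ/2)+cos φ₁ cos φ₂ sin²(Δλ/2) = 0.04297;  σ = 2·atan2(√a,√(1−a))
σ = 23.927° → d = Rσ = 6357·0.41760 = 2655 km

2655 km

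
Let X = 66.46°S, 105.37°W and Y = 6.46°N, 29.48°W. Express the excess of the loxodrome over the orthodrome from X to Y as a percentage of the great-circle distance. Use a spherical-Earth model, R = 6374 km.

Great circle: σ = 1.5772 rad → d_gc = Rσ = 10053.1 km
Rhumb: Δφ = +1.2727, Δλ = +1.3245, Δψ = +1.6815, q = Δφ/Δψ = 0.7569 → d_rh = R√(Δφ²+q²Δλ²) = 10326.7 km
Excess = (10326.7 − 10053.1) / 10053.1 = 273.6 / 10053.1 = 2.72% ≈ 2.7%

2.7%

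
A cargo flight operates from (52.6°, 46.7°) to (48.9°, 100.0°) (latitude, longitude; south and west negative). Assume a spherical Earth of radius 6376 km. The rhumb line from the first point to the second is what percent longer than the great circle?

Great circle: σ = 0.5785 rad → d_gc = Rσ = 3688.8 km
Rhumb: Δφ = -0.0646, Δλ = +0.9303, Δψ = -0.1021, q = Δφ/Δψ = 0.6323 → d_rh = R√(Δφ²+q²Δλ²) = 3772.7 km
Excess = (3772.7 − 3688.8) / 3688.8 = 83.9 / 3688.8 = 2.27% ≈ 2.3%

2.3%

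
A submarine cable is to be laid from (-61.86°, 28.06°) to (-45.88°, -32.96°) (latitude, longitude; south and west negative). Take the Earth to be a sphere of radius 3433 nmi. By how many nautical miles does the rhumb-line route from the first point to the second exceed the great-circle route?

74 nmi

Great circle: cos σ = sin φ₁ sin φ₂ + cos φ₁ cos φ₂ cos Δλ,  σ = 0.6565 rad → d_gc = 2253.9 nmi
Rhumb line: Δψ = +0.4805, q = Δφ/Δψ = 0.5804, d_rh = R√(Δφ²+q²Δλ²) = 2328.1 nmi
Excess = 2328.1 − 2253.9 = 74.2 ≈ 74 nmi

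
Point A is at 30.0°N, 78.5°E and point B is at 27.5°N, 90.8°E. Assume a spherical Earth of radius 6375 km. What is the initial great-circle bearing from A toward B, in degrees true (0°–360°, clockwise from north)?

100.0°

θ = atan2( sin Δλ·cos φ₂ ,  cos φ₁ sin φ₂ − sin φ₁ cos φ₂ cos Δλ )
  = atan2(+0.1890, -0.0334) = 100.04°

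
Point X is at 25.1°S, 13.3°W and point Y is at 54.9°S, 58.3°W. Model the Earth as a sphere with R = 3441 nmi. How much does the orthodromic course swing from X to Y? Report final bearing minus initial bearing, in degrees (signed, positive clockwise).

+30.8°

Initial bearing θ₁ = atan2(sin Δλ cos φ₂, cos φ₁ sin φ₂ − sin φ₁ cos φ₂ cos Δλ) = 215.58°
Final bearing θ₂ = (initial bearing from the destination back to the start) + 180° = 246.38°
Δθ = θ₂ − θ₁ = +30.8°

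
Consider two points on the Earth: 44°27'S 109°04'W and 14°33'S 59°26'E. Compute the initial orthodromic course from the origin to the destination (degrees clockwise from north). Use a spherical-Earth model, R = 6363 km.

θ = atan2( sin Δλ·cos φ₂ ,  cos φ₁ sin φ₂ − sin φ₁ cos φ₂ cos Δλ )
  = atan2(+0.1930, -0.8436) = 167.11°

167.1°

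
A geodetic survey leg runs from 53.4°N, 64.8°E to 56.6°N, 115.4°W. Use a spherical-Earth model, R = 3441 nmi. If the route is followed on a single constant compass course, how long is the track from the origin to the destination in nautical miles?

Δψ = ln[tan(π/4+φ₂/2)/tan(π/4+φ₁/2)] = +0.0974;  Δφ = +0.0559 rad,  Δλ = +3.1381 rad
q = Δφ/Δψ = 0.5732
d = R·√(Δφ² + q²Δλ²) = 3441·1.79962 = 6192 nmi

6192 nmi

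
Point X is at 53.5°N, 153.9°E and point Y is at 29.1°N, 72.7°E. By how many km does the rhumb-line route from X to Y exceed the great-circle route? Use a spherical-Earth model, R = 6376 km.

296 km

Great circle: cos σ = sin φ₁ sin φ₂ + cos φ₁ cos φ₂ cos Δλ,  σ = 1.0810 rad → d_gc = 6892.4 km
Rhumb line: Δψ = -0.5782, q = Δφ/Δψ = 0.7366, d_rh = R√(Δφ²+q²Δλ²) = 7188.3 km
Excess = 7188.3 − 6892.4 = 295.9 ≈ 296 km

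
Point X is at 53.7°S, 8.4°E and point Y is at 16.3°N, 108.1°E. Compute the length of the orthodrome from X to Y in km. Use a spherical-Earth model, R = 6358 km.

12071 km

cos σ = sin φ₁ sin φ₂ + cos φ₁ cos φ₂ cos Δλ
      = sin(-53.70°)sin(16.30°) + cos(-53.70°)cos(16.30°)cos(99.70°) = -0.3219
σ = 108.780° → d = Rσ = 6358·1.89857 = 12071 km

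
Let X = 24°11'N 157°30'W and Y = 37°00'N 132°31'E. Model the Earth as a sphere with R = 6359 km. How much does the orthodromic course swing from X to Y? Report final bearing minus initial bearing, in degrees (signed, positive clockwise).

-39.4°

Initial bearing θ₁ = atan2(sin Δλ cos φ₂, cos φ₁ sin φ₂ − sin φ₁ cos φ₂ cos Δλ) = 300.22°
Final bearing θ₂ = (initial bearing from the destination back to the start) + 180° = 260.77°
Δθ = θ₂ − θ₁ = -39.4°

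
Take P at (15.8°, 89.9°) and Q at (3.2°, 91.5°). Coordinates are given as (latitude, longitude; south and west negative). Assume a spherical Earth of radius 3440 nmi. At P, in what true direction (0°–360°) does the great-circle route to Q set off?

172.7°

θ = atan2( sin Δλ·cos φ₂ ,  cos φ₁ sin φ₂ − sin φ₁ cos φ₂ cos Δλ )
  = atan2(+0.0279, -0.2180) = 172.71°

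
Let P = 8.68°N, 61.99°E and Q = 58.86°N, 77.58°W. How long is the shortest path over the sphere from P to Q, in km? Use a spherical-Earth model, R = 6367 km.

Haversine: a = sin²(Δφ/2)+cos φ₁ cos φ₂ sin²(Δλ/2) = 0.62998;  σ = 2·atan2(√a,√(1−a))
σ = 105.068° → d = Rσ = 6367·1.83378 = 11676 km

11676 km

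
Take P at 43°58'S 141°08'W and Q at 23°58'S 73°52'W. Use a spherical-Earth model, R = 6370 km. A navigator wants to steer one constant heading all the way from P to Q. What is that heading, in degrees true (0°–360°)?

Meridional parts: M(φ₁)=-0.8561, M(φ₂)=-0.4311 → ΔM = +0.4250;  Δλ = +1.1740 rad
tan C = Δλ / ΔM = +2.7622 → C = 70.10°

70.1°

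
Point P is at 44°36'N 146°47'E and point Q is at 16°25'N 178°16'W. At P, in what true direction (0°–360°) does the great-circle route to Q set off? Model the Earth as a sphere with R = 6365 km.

122.6°

N = sin Δλ·cos φ₂ = +0.5495;  D = cos φ₁ sin φ₂ − sin φ₁ cos φ₂ cos Δλ = -0.3508
initial course = atan2(N, D) = 122.56°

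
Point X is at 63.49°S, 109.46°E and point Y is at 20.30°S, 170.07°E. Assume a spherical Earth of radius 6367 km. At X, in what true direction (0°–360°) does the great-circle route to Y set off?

72.5°

θ = atan2( sin Δλ·cos φ₂ ,  cos φ₁ sin φ₂ − sin φ₁ cos φ₂ cos Δλ )
  = atan2(+0.8172, +0.2570) = 72.54°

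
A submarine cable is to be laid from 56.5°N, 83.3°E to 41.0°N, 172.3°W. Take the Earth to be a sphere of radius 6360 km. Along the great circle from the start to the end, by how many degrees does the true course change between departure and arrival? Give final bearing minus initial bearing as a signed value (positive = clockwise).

At departure: θ₁ = atan2(sin Δλ cos φ₂, cos φ₁ sin φ₂ − sin φ₁ cos φ₂ cos Δλ) = 54.65°
At arrival: θ₂ = atan2(sin Δλ cos φ₁, −cos φ₂ sin φ₁ + sin φ₂ cos φ₁ cos Δλ) = 143.38°
Δθ = θ₂ − θ₁ = +88.7°

+88.7°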